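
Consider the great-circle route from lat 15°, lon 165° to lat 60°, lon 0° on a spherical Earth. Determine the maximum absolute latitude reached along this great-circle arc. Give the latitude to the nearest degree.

The great circle lies in the plane with unit normal n̂ = (p₁ × p₂)/|p₁ × p₂|.
Here n̂_z ≈ -0.129; the vertex latitude is φ_max = arccos|n̂_z| ≈ 82.6°.

≈ 83°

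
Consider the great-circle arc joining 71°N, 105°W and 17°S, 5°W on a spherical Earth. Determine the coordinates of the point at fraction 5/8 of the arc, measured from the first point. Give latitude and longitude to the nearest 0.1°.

≈ 21.7°N, 18.9°W

The haversine formula gives a central angle δ ≈ 1.908 rad (109.3°) between the endpoints.
Interpolate at f = 5/8 with slerp weights a = sin((1−f)δ)/sin δ ≈ 0.695, b = sin(fδ)/sin δ ≈ 0.985.
p = a·p₁ + b·p₂ ≈ (0.879, -0.301, 0.369); φ = arcsin(p_z) ≈ 21.67°, λ = atan2(p_y, p_x) ≈ -18.87°.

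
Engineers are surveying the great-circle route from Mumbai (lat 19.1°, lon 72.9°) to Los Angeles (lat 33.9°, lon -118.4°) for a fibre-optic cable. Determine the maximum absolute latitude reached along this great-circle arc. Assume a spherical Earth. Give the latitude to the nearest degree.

≈ 79°

The great circle lies in the plane with unit normal n̂ = (p₁ × p₂)/|p₁ × p₂|.
Here n̂_z ≈ +0.190; the vertex latitude is φ_max = arccos|n̂_z| ≈ 79.1°.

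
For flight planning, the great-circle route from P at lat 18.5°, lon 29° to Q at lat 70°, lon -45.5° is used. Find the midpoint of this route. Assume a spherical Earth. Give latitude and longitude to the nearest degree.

Write both endpoints as unit vectors p₁, p₂ with components (cos φ cos λ, cos φ sin λ, sin φ).
The central angle between the endpoints is δ = arccos(p₁·p₂) ≈ 1.176 rad (67.4°).
Interpolate at f = 1/2 with slerp weights a = sin((1−f)δ)/sin δ ≈ 0.601, b = sin(fδ)/sin δ ≈ 0.601.
p = a·p₁ + b·p₂ ≈ (0.642, 0.130, 0.755); φ = arcsin(p_z) ≈ 49.05°, λ = atan2(p_y, p_x) ≈ 11.41°.

≈ lat 49°, lon 11°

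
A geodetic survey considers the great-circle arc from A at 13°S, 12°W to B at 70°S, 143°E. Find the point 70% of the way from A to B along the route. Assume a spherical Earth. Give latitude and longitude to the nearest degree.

≈ 77°S, 24°E

The haversine formula gives a central angle δ ≈ 1.662 rad (95.2°) between the endpoints.
Interpolate at f = 0.70 with slerp weights a = sin((1−f)δ)/sin δ ≈ 0.480, b = sin(fδ)/sin δ ≈ 0.922.
p = a·p₁ + b·p₂ ≈ (0.206, 0.092, -0.974); φ = arcsin(p_z) ≈ -76.96°, λ = atan2(p_y, p_x) ≈ 24.21°.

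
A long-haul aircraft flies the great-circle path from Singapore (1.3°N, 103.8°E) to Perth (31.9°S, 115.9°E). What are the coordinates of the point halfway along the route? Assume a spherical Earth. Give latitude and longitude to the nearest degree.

Write both endpoints as unit vectors p₁, p₂ with components (cos φ cos λ, cos φ sin λ, sin φ).
The central angle between the endpoints is δ = arccos(p₁·p₂) ≈ 0.613 rad (35.1°).
Interpolate at f = 1/2 with slerp weights a = sin((1−f)δ)/sin δ ≈ 0.524, b = sin(fδ)/sin δ ≈ 0.524.
p = a·p₁ + b·p₂ ≈ (-0.320, 0.910, -0.265); φ = arcsin(p_z) ≈ -15.38°, λ = atan2(p_y, p_x) ≈ 109.35°.

≈ 15°S, 109°E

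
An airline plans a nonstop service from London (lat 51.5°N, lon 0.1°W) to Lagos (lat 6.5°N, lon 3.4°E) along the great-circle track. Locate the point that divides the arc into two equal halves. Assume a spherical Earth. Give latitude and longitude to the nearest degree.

Write both endpoints as unit vectors p₁, p₂ with components (cos φ cos λ, cos φ sin λ, sin φ).
The central angle between the endpoints is δ = arccos(p₁·p₂) ≈ 0.787 rad (45.1°).
Interpolate at f = 1/2 with slerp weights a = sin((1−f)δ)/sin δ ≈ 0.541, b = sin(fδ)/sin δ ≈ 0.541.
p = a·p₁ + b·p₂ ≈ (0.874, 0.031, 0.485); φ = arcsin(p_z) ≈ 29.01°, λ = atan2(p_y, p_x) ≈ 2.05°.

≈ lat 29°N, lon 2°E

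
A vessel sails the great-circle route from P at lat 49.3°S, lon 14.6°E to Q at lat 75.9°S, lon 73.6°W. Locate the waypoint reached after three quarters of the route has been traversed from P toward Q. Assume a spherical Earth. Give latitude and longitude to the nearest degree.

Convert each endpoint to a unit vector on the sphere (x = cos φ cos λ, y = cos φ sin λ, z = sin φ).
The central angle between the endpoints is δ = arccos(p₁·p₂) ≈ 0.737 rad (42.2°).
Interpolate at f = 3/4 with slerp weights a = sin((1−f)δ)/sin δ ≈ 0.273, b = sin(fδ)/sin δ ≈ 0.781.
p = a·p₁ + b·p₂ ≈ (0.226, -0.138, -0.964); φ = arcsin(p_z) ≈ -74.66°, λ = atan2(p_y, p_x) ≈ -31.39°.

≈ lat 75°S, lon 31°W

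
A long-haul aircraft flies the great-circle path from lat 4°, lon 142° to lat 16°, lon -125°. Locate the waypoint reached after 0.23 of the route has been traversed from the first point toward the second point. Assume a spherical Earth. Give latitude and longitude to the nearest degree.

≈ lat 10°, lon 163°

Convert each endpoint to a unit vector on the sphere (x = cos φ cos λ, y = cos φ sin λ, z = sin φ).
The central angle between the endpoints is δ = arccos(p₁·p₂) ≈ 1.602 rad (91.8°).
Interpolate at f = 0.23 with slerp weights a = sin((1−f)δ)/sin δ ≈ 0.944, b = sin(fδ)/sin δ ≈ 0.360.
p = a·p₁ + b·p₂ ≈ (-0.941, 0.296, 0.165); φ = arcsin(p_z) ≈ 9.51°, λ = atan2(p_y, p_x) ≈ 162.53°.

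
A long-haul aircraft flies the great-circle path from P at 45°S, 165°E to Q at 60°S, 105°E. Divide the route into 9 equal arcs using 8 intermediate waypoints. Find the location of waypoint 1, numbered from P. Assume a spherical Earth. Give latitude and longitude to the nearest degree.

≈ 48°S, 161°E

The haversine formula gives a central angle δ ≈ 0.661 rad (37.9°) between the endpoints.
Interpolate at f = 1/9 with slerp weights a = sin((1−f)δ)/sin δ ≈ 0.903, b = sin(fδ)/sin δ ≈ 0.120.
p = a·p₁ + b·p₂ ≈ (-0.632, 0.223, -0.742); φ = arcsin(p_z) ≈ -47.90°, λ = atan2(p_y, p_x) ≈ 160.57°.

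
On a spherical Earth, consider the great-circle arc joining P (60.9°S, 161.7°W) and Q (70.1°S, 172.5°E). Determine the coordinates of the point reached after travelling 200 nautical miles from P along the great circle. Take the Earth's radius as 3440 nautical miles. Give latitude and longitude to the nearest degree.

≈ (63°S, 166°W)

The haversine formula gives a central angle δ ≈ 0.243 rad (13.9°) between the endpoints. The total great-circle distance is δ·R ≈ 0.243 × 3440 ≈ 836 nmi, so the target fraction is f = 200/836 ≈ 0.239.
Interpolate at f ≈ 0.239 with slerp weights a = sin((1−f)δ)/sin δ ≈ 0.764, b = sin(fδ)/sin δ ≈ 0.242.
p = a·p₁ + b·p₂ ≈ (-0.434, -0.106, -0.895); φ = arcsin(p_z) ≈ -63.45°, λ = atan2(p_y, p_x) ≈ -166.29°.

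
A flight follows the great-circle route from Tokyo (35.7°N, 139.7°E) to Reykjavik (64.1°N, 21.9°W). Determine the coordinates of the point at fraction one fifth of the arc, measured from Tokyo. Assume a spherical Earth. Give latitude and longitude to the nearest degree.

≈ 51°N, 136°E

Convert each endpoint to a unit vector on the sphere (x = cos φ cos λ, y = cos φ sin λ, z = sin φ).
The central angle between the endpoints is δ = arccos(p₁·p₂) ≈ 1.381 rad (79.1°).
Interpolate at f = 1/5 with slerp weights a = sin((1−f)δ)/sin δ ≈ 0.910, b = sin(fδ)/sin δ ≈ 0.278.
p = a·p₁ + b·p₂ ≈ (-0.451, 0.433, 0.781); φ = arcsin(p_z) ≈ 51.33°, λ = atan2(p_y, p_x) ≈ 136.19°.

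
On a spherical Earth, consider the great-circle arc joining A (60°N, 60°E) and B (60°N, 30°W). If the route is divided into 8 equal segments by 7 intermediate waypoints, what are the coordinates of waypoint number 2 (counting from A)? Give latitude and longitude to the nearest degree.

Write both endpoints as unit vectors p₁, p₂ with components (cos φ cos λ, cos φ sin λ, sin φ).
The central angle between the endpoints is δ = arccos(p₁·p₂) ≈ 0.723 rad (41.4°).
Interpolate at f = 2/8 with slerp weights a = sin((1−f)δ)/sin δ ≈ 0.780, b = sin(fδ)/sin δ ≈ 0.272.
p = a·p₁ + b·p₂ ≈ (0.313, 0.270, 0.911); φ = arcsin(p_z) ≈ 65.61°, λ = atan2(p_y, p_x) ≈ 40.80°.

≈ (66°N, 41°E)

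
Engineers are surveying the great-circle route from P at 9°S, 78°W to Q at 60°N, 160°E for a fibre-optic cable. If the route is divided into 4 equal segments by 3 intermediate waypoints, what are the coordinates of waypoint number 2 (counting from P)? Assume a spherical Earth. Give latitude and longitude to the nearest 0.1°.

≈ 40.3°N, 108.4°W

The haversine formula gives a central angle δ ≈ 1.979 rad (113.4°) between the endpoints.
Interpolate at f = 2/4 with slerp weights a = sin((1−f)δ)/sin δ ≈ 0.911, b = sin(fδ)/sin δ ≈ 0.911.
p = a·p₁ + b·p₂ ≈ (-0.241, -0.724, 0.646); φ = arcsin(p_z) ≈ 40.26°, λ = atan2(p_y, p_x) ≈ -108.40°.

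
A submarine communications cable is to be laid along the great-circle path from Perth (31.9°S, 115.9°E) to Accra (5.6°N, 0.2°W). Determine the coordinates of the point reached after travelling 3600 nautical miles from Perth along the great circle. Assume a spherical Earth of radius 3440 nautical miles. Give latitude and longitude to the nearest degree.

From cos δ = sin φ₁ sin φ₂ + cos φ₁ cos φ₂ cos Δλ, the central angle is δ ≈ 2.008 rad (115.0°). The total great-circle distance is δ·R ≈ 2.008 × 3440 ≈ 6907 nmi, so the target fraction is f = 3600/6907 ≈ 0.521.
Interpolate at f ≈ 0.521 with slerp weights a = sin((1−f)δ)/sin δ ≈ 0.905, b = sin(fδ)/sin δ ≈ 0.956.
p = a·p₁ + b·p₂ ≈ (0.615, 0.688, -0.385); φ = arcsin(p_z) ≈ -22.64°, λ = atan2(p_y, p_x) ≈ 48.19°.

≈ 23°S, 48°E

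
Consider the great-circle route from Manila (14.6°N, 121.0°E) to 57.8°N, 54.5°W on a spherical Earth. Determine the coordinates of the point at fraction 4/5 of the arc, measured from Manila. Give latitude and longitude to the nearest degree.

Convert each endpoint to a unit vector on the sphere (x = cos φ cos λ, y = cos φ sin λ, z = sin φ).
The central angle between the endpoints is δ = arccos(p₁·p₂) ≈ 1.876 rad (107.5°).
Interpolate at f = 4/5 with slerp weights a = sin((1−f)δ)/sin δ ≈ 0.384, b = sin(fδ)/sin δ ≈ 1.046.
p = a·p₁ + b·p₂ ≈ (0.132, -0.135, 0.982); φ = arcsin(p_z) ≈ 79.11°, λ = atan2(p_y, p_x) ≈ -45.61°.

≈ 79°N, 46°W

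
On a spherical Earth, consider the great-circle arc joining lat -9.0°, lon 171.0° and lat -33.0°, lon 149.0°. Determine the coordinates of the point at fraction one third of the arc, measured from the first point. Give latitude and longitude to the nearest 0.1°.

≈ lat -17.3°, lon 164.4°

Convert each endpoint to a unit vector on the sphere (x = cos φ cos λ, y = cos φ sin λ, z = sin φ).
The central angle between the endpoints is δ = arccos(p₁·p₂) ≈ 0.549 rad (31.4°).
Interpolate at f = 1/3 with slerp weights a = sin((1−f)δ)/sin δ ≈ 0.686, b = sin(fδ)/sin δ ≈ 0.349.
p = a·p₁ + b·p₂ ≈ (-0.920, 0.257, -0.297); φ = arcsin(p_z) ≈ -17.29°, λ = atan2(p_y, p_x) ≈ 164.41°.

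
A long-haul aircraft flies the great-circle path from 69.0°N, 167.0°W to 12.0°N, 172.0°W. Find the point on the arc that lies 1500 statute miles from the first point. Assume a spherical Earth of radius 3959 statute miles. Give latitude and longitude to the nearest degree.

≈ 47°N, 170°W

Convert each endpoint to a unit vector on the sphere (x = cos φ cos λ, y = cos φ sin λ, z = sin φ).
The central angle between the endpoints is δ = arccos(p₁·p₂) ≈ 0.996 rad (57.1°). The total great-circle distance is δ·R ≈ 0.996 × 3959 ≈ 3945 mi, so the target fraction is f = 1500/3945 ≈ 0.380.
Interpolate at f ≈ 0.380 with slerp weights a = sin((1−f)δ)/sin δ ≈ 0.690, b = sin(fδ)/sin δ ≈ 0.441.
p = a·p₁ + b·p₂ ≈ (-0.668, -0.116, 0.736); φ = arcsin(p_z) ≈ 47.35°, λ = atan2(p_y, p_x) ≈ -170.18°.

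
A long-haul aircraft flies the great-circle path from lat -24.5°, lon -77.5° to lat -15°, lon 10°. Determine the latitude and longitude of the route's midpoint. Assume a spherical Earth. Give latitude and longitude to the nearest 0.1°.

From cos δ = sin φ₁ sin φ₂ + cos φ₁ cos φ₂ cos Δλ, the central angle is δ ≈ 1.425 rad (81.6°).
Interpolate at f = 1/2 with slerp weights a = sin((1−f)δ)/sin δ ≈ 0.661, b = sin(fδ)/sin δ ≈ 0.661.
p = a·p₁ + b·p₂ ≈ (0.759, -0.476, -0.445); φ = arcsin(p_z) ≈ -26.42°, λ = atan2(p_y, p_x) ≈ -32.11°.

≈ lat -26.4°, lon -32.1°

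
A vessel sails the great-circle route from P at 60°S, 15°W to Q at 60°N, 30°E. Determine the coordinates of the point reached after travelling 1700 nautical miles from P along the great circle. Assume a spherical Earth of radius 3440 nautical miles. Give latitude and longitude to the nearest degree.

From cos δ = sin φ₁ sin φ₂ + cos φ₁ cos φ₂ cos Δλ, the central angle is δ ≈ 2.181 rad (125.0°). The total great-circle distance is δ·R ≈ 2.181 × 3440 ≈ 7503 nmi, so the target fraction is f = 1700/7503 ≈ 0.227.
Interpolate at f ≈ 0.227 with slerp weights a = sin((1−f)δ)/sin δ ≈ 1.212, b = sin(fδ)/sin δ ≈ 0.579.
p = a·p₁ + b·p₂ ≈ (0.836, -0.012, -0.548); φ = arcsin(p_z) ≈ -33.26°, λ = atan2(p_y, p_x) ≈ -0.83°.

≈ 33°S, 1°W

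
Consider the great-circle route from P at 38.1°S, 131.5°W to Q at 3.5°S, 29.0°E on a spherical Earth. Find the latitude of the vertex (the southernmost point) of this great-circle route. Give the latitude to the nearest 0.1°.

The great circle lies in the plane with unit normal n̂ = (p₁ × p₂)/|p₁ × p₂|.
Here n̂_z ≈ +0.369; the vertex latitude is φ_max = arccos|n̂_z| ≈ 68.4°.

≈ 68.4°S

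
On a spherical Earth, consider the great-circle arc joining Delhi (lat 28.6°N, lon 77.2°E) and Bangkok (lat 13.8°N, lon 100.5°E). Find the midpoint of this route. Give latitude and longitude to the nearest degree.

Write both endpoints as unit vectors p₁, p₂ with components (cos φ cos λ, cos φ sin λ, sin φ).
The central angle between the endpoints is δ = arccos(p₁·p₂) ≈ 0.457 rad (26.2°).
Interpolate at f = 1/2 with slerp weights a = sin((1−f)δ)/sin δ ≈ 0.513, b = sin(fδ)/sin δ ≈ 0.513.
p = a·p₁ + b·p₂ ≈ (0.009, 0.930, 0.368); φ = arcsin(p_z) ≈ 21.60°, λ = atan2(p_y, p_x) ≈ 89.45°.

≈ lat 22°N, lon 89°E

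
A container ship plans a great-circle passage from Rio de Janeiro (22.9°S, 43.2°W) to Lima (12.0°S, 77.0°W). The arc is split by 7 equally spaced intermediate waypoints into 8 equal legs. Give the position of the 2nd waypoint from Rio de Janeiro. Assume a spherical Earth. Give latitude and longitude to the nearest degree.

Convert each endpoint to a unit vector on the sphere (x = cos φ cos λ, y = cos φ sin λ, z = sin φ).
The central angle between the endpoints is δ = arccos(p₁·p₂) ≈ 0.592 rad (33.9°).
Interpolate at f = 2/8 with slerp weights a = sin((1−f)δ)/sin δ ≈ 0.770, b = sin(fδ)/sin δ ≈ 0.264.
p = a·p₁ + b·p₂ ≈ (0.575, -0.737, -0.354); φ = arcsin(p_z) ≈ -20.76°, λ = atan2(p_y, p_x) ≈ -52.05°.

≈ 21°S, 52°W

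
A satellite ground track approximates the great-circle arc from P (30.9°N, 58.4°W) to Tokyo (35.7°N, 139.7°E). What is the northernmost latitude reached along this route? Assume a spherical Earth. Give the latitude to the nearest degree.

≈ 77°N

The great circle lies in the plane with unit normal n̂ = (p₁ × p₂)/|p₁ × p₂|.
Here n̂_z ≈ -0.232; the vertex latitude is φ_max = arccos|n̂_z| ≈ 76.6°.
Check via Clairaut: cos φ_max = |cos φ₁| · sin C = cos(30.9°)·sin(15.7°) ≈ 0.232, again giving ≈ 76.6°.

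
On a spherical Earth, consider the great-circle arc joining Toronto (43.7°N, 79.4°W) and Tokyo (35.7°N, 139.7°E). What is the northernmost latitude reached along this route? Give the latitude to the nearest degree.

≈ 68°N

The great circle lies in the plane with unit normal n̂ = (p₁ × p₂)/|p₁ × p₂|.
Here n̂_z ≈ -0.371; the vertex latitude is φ_max = arccos|n̂_z| ≈ 68.2°.
Check via Clairaut: cos φ_max = |cos φ₁| · sin C = cos(43.7°)·sin(30.9°) ≈ 0.371, again giving ≈ 68.2°.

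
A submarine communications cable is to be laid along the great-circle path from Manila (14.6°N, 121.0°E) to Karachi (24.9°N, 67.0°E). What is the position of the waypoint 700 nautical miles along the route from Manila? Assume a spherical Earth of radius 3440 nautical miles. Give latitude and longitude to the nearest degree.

From cos δ = sin φ₁ sin φ₂ + cos φ₁ cos φ₂ cos Δλ, the central angle is δ ≈ 0.899 rad (51.5°). The total great-circle distance is δ·R ≈ 0.899 × 3440 ≈ 3094 nmi, so the target fraction is f = 700/3094 ≈ 0.226.
Interpolate at f ≈ 0.226 with slerp weights a = sin((1−f)δ)/sin δ ≈ 0.819, b = sin(fδ)/sin δ ≈ 0.258.
p = a·p₁ + b·p₂ ≈ (-0.317, 0.895, 0.315); φ = arcsin(p_z) ≈ 18.36°, λ = atan2(p_y, p_x) ≈ 109.49°.

≈ (18°N, 109°E)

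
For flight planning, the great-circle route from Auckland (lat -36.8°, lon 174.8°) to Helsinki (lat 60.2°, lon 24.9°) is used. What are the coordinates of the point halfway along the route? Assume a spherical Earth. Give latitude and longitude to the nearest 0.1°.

≈ lat 31.0°, lon 140.9°

The haversine formula gives a central angle δ ≈ 2.614 rad (149.8°) between the endpoints.
Interpolate at f = 1/2 with slerp weights a = sin((1−f)δ)/sin δ ≈ 1.918, b = sin(fδ)/sin δ ≈ 1.918.
p = a·p₁ + b·p₂ ≈ (-0.665, 0.541, 0.515); φ = arcsin(p_z) ≈ 31.03°, λ = atan2(p_y, p_x) ≈ 140.89°.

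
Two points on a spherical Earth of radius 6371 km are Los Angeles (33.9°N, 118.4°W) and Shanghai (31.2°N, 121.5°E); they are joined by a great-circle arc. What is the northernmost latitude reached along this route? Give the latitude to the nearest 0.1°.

The great circle lies in the plane with unit normal n̂ = (p₁ × p₂)/|p₁ × p₂|.
Here n̂_z ≈ -0.616; the vertex latitude is φ_max = arccos|n̂_z| ≈ 52.0°.
Check via Clairaut: cos φ_max = |cos φ₁| · sin C = cos(33.9°)·sin(47.9°) ≈ 0.616, again giving ≈ 52.0°.

≈ 52.0°N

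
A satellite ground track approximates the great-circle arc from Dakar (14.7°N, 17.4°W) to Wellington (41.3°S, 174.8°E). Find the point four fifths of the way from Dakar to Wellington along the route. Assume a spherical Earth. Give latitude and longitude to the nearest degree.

The haversine formula gives a central angle δ ≈ 2.642 rad (151.4°) between the endpoints.
Interpolate at f = 4/5 with slerp weights a = sin((1−f)δ)/sin δ ≈ 1.052, b = sin(fδ)/sin δ ≈ 1.787.
p = a·p₁ + b·p₂ ≈ (-0.366, -0.183, -0.913); φ = arcsin(p_z) ≈ -65.86°, λ = atan2(p_y, p_x) ≈ -153.47°.

≈ (66°S, 153°W)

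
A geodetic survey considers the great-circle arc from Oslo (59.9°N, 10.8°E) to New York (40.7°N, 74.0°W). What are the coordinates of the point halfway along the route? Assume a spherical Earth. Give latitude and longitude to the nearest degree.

≈ (58°N, 42°W)

Write both endpoints as unit vectors p₁, p₂ with components (cos φ cos λ, cos φ sin λ, sin φ).
The central angle between the endpoints is δ = arccos(p₁·p₂) ≈ 0.929 rad (53.2°).
Interpolate at f = 1/2 with slerp weights a = sin((1−f)δ)/sin δ ≈ 0.559, b = sin(fδ)/sin δ ≈ 0.559.
p = a·p₁ + b·p₂ ≈ (0.392, -0.355, 0.849); φ = arcsin(p_z) ≈ 58.05°, λ = atan2(p_y, p_x) ≈ -42.14°.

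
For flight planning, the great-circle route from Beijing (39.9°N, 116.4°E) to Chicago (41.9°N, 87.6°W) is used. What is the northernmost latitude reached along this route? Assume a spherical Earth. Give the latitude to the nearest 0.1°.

≈ 76.5°N

The great circle lies in the plane with unit normal n̂ = (p₁ × p₂)/|p₁ × p₂|.
Here n̂_z ≈ +0.233; the vertex latitude is φ_max = arccos|n̂_z| ≈ 76.5°.
Check via Clairaut: cos φ_max = |cos φ₁| · sin C = cos(39.9°)·sin(17.7°) ≈ 0.233, again giving ≈ 76.5°.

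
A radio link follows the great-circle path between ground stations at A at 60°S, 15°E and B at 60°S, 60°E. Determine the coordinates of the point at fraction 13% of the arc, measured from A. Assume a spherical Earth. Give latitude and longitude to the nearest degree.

≈ 61°S, 21°E

Convert each endpoint to a unit vector on the sphere (x = cos φ cos λ, y = cos φ sin λ, z = sin φ).
The central angle between the endpoints is δ = arccos(p₁·p₂) ≈ 0.385 rad (22.1°).
Interpolate at f = 0.13 with slerp weights a = sin((1−f)δ)/sin δ ≈ 0.875, b = sin(fδ)/sin δ ≈ 0.133.
p = a·p₁ + b·p₂ ≈ (0.456, 0.171, -0.873); φ = arcsin(p_z) ≈ -60.85°, λ = atan2(p_y, p_x) ≈ 20.55°.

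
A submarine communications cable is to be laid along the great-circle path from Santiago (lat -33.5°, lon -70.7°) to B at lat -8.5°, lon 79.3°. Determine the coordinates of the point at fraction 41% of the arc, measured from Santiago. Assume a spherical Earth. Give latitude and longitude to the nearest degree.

Convert each endpoint to a unit vector on the sphere (x = cos φ cos λ, y = cos φ sin λ, z = sin φ).
The central angle between the endpoints is δ = arccos(p₁·p₂) ≈ 2.256 rad (129.2°).
Interpolate at f = 0.41 with slerp weights a = sin((1−f)δ)/sin δ ≈ 1.254, b = sin(fδ)/sin δ ≈ 1.031.
p = a·p₁ + b·p₂ ≈ (0.535, 0.015, -0.845); φ = arcsin(p_z) ≈ -57.64°, λ = atan2(p_y, p_x) ≈ 1.60°.

≈ lat -58°, lon 2°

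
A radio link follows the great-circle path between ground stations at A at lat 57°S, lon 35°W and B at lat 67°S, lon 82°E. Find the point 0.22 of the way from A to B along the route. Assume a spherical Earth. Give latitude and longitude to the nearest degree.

Convert each endpoint to a unit vector on the sphere (x = cos φ cos λ, y = cos φ sin λ, z = sin φ).
The central angle between the endpoints is δ = arccos(p₁·p₂) ≈ 0.829 rad (47.5°).
Interpolate at f = 0.22 with slerp weights a = sin((1−f)δ)/sin δ ≈ 0.817, b = sin(fδ)/sin δ ≈ 0.246.
p = a·p₁ + b·p₂ ≈ (0.378, -0.160, -0.912); φ = arcsin(p_z) ≈ -65.76°, λ = atan2(p_y, p_x) ≈ -22.96°.

≈ lat 66°S, lon 23°W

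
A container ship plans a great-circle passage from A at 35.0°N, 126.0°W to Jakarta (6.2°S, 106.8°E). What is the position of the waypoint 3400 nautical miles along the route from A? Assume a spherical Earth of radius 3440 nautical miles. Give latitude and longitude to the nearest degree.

The haversine formula gives a central angle δ ≈ 2.158 rad (123.7°) between the endpoints. The total great-circle distance is δ·R ≈ 2.158 × 3440 ≈ 7425 nmi, so the target fraction is f = 3400/7425 ≈ 0.458.
Interpolate at f ≈ 0.458 with slerp weights a = sin((1−f)δ)/sin δ ≈ 1.106, b = sin(fδ)/sin δ ≈ 1.003.
p = a·p₁ + b·p₂ ≈ (-0.821, 0.222, 0.526); φ = arcsin(p_z) ≈ 31.75°, λ = atan2(p_y, p_x) ≈ 164.88°.

≈ 32°N, 165°E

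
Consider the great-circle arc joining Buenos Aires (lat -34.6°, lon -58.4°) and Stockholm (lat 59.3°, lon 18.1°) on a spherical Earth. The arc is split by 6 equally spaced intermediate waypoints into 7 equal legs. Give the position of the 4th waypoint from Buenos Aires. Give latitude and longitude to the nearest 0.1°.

≈ lat 22.5°, lon -26.6°

Convert each endpoint to a unit vector on the sphere (x = cos φ cos λ, y = cos φ sin λ, z = sin φ).
The central angle between the endpoints is δ = arccos(p₁·p₂) ≈ 1.972 rad (113.0°).
Interpolate at f = 4/7 with slerp weights a = sin((1−f)δ)/sin δ ≈ 0.812, b = sin(fδ)/sin δ ≈ 0.981.
p = a·p₁ + b·p₂ ≈ (0.826, -0.414, 0.382); φ = arcsin(p_z) ≈ 22.46°, λ = atan2(p_y, p_x) ≈ -26.61°.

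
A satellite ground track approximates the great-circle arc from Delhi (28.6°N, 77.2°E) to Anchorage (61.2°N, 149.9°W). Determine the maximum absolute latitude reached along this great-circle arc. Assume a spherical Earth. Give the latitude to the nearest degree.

≈ 72°N

The great circle lies in the plane with unit normal n̂ = (p₁ × p₂)/|p₁ × p₂|.
Here n̂_z ≈ +0.313; the vertex latitude is φ_max = arccos|n̂_z| ≈ 71.8°.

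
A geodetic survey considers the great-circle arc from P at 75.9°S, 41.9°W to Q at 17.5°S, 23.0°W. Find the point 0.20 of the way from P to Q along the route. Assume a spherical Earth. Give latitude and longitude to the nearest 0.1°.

Convert each endpoint to a unit vector on the sphere (x = cos φ cos λ, y = cos φ sin λ, z = sin φ).
The central angle between the endpoints is δ = arccos(p₁·p₂) ≈ 1.034 rad (59.2°).
Interpolate at f = 0.20 with slerp weights a = sin((1−f)δ)/sin δ ≈ 0.856, b = sin(fδ)/sin δ ≈ 0.239.
p = a·p₁ + b·p₂ ≈ (0.365, -0.228, -0.903); φ = arcsin(p_z) ≈ -64.49°, λ = atan2(p_y, p_x) ≈ -32.03°.

≈ 64.5°S, 32.0°W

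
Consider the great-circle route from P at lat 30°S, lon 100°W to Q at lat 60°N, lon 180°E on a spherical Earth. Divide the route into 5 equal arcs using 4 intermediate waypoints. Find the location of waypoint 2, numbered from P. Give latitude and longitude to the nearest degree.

≈ lat 9°N, lon 122°W

Convert each endpoint to a unit vector on the sphere (x = cos φ cos λ, y = cos φ sin λ, z = sin φ).
The central angle between the endpoints is δ = arccos(p₁·p₂) ≈ 1.937 rad (111.0°).
Interpolate at f = 2/5 with slerp weights a = sin((1−f)δ)/sin δ ≈ 0.983, b = sin(fδ)/sin δ ≈ 0.749.
p = a·p₁ + b·p₂ ≈ (-0.522, -0.838, 0.157); φ = arcsin(p_z) ≈ 9.06°, λ = atan2(p_y, p_x) ≈ -121.93°.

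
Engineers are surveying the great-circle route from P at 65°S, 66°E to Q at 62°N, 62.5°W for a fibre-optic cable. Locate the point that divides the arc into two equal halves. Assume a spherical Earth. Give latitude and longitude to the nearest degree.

Write both endpoints as unit vectors p₁, p₂ with components (cos φ cos λ, cos φ sin λ, sin φ).
The central angle between the endpoints is δ = arccos(p₁·p₂) ≈ 2.749 rad (157.5°).
Interpolate at f = 1/2 with slerp weights a = sin((1−f)δ)/sin δ ≈ 2.560, b = sin(fδ)/sin δ ≈ 2.560.
p = a·p₁ + b·p₂ ≈ (0.995, -0.078, -0.060); φ = arcsin(p_z) ≈ -3.43°, λ = atan2(p_y, p_x) ≈ -4.46°.

≈ 3°S, 4°W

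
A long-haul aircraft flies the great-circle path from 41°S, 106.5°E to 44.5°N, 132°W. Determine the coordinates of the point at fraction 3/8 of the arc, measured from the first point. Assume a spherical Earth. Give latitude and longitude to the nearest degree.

≈ 9°S, 153°E

Convert each endpoint to a unit vector on the sphere (x = cos φ cos λ, y = cos φ sin λ, z = sin φ).
The central angle between the endpoints is δ = arccos(p₁·p₂) ≈ 2.405 rad (137.8°).
Interpolate at f = 3/8 with slerp weights a = sin((1−f)δ)/sin δ ≈ 1.486, b = sin(fδ)/sin δ ≈ 1.169.
p = a·p₁ + b·p₂ ≈ (-0.876, 0.456, -0.156); φ = arcsin(p_z) ≈ -8.97°, λ = atan2(p_y, p_x) ≈ 152.51°.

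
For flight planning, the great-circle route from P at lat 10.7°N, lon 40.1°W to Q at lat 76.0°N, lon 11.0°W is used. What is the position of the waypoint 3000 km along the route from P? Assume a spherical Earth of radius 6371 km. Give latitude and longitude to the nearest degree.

Convert each endpoint to a unit vector on the sphere (x = cos φ cos λ, y = cos φ sin λ, z = sin φ).
The central angle between the endpoints is δ = arccos(p₁·p₂) ≈ 1.172 rad (67.2°). The total great-circle distance is δ·R ≈ 1.172 × 6371 ≈ 7470 km, so the target fraction is f = 3000/7470 ≈ 0.402.
Interpolate at f ≈ 0.402 with slerp weights a = sin((1−f)δ)/sin δ ≈ 0.700, b = sin(fδ)/sin δ ≈ 0.492.
p = a·p₁ + b·p₂ ≈ (0.643, -0.466, 0.608); φ = arcsin(p_z) ≈ 37.42°, λ = atan2(p_y, p_x) ≈ -35.92°.

≈ lat 37°N, lon 36°W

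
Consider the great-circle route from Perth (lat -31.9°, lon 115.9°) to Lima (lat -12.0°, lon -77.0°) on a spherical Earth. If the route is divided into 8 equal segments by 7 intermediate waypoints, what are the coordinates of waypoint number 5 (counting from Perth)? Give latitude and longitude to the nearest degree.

Write both endpoints as unit vectors p₁, p₂ with components (cos φ cos λ, cos φ sin λ, sin φ).
The central angle between the endpoints is δ = arccos(p₁·p₂) ≈ 2.346 rad (134.4°).
Interpolate at f = 5/8 with slerp weights a = sin((1−f)δ)/sin δ ≈ 1.078, b = sin(fδ)/sin δ ≈ 1.392.
p = a·p₁ + b·p₂ ≈ (-0.094, -0.503, -0.859); φ = arcsin(p_z) ≈ -59.23°, λ = atan2(p_y, p_x) ≈ -100.54°.

≈ lat -59°, lon -101°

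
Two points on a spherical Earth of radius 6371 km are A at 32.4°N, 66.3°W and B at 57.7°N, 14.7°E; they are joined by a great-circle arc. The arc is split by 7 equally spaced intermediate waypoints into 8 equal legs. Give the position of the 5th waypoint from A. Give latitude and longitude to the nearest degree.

Write both endpoints as unit vectors p₁, p₂ with components (cos φ cos λ, cos φ sin λ, sin φ).
The central angle between the endpoints is δ = arccos(p₁·p₂) ≈ 1.020 rad (58.4°).
Interpolate at f = 5/8 with slerp weights a = sin((1−f)δ)/sin δ ≈ 0.438, b = sin(fδ)/sin δ ≈ 0.698.
p = a·p₁ + b·p₂ ≈ (0.510, -0.244, 0.825); φ = arcsin(p_z) ≈ 55.60°, λ = atan2(p_y, p_x) ≈ -25.58°.

≈ 56°N, 26°W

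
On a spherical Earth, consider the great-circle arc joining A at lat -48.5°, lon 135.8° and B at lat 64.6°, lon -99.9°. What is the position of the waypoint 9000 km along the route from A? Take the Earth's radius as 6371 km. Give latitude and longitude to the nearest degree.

Convert each endpoint to a unit vector on the sphere (x = cos φ cos λ, y = cos φ sin λ, z = sin φ).
The central angle between the endpoints is δ = arccos(p₁·p₂) ≈ 2.562 rad (146.8°). The total great-circle distance is δ·R ≈ 2.562 × 6371 ≈ 16323 km, so the target fraction is f = 9000/16323 ≈ 0.551.
Interpolate at f ≈ 0.551 with slerp weights a = sin((1−f)δ)/sin δ ≈ 1.666, b = sin(fδ)/sin δ ≈ 1.803.
p = a·p₁ + b·p₂ ≈ (-0.925, 0.008, 0.381); φ = arcsin(p_z) ≈ 22.39°, λ = atan2(p_y, p_x) ≈ 179.52°.

≈ lat 22°, lon 180°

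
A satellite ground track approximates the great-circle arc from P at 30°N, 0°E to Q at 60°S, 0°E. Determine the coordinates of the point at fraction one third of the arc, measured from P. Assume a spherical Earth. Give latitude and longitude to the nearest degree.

From cos δ = sin φ₁ sin φ₂ + cos φ₁ cos φ₂ cos Δλ, the central angle is δ ≈ 1.571 rad (90.0°).
Interpolate at f = 1/3 with slerp weights a = sin((1−f)δ)/sin δ ≈ 0.866, b = sin(fδ)/sin δ ≈ 0.500.
p = a·p₁ + b·p₂ ≈ (1.000, 0.000, 0.000); φ = arcsin(p_z) ≈ 0.00°, λ = atan2(p_y, p_x) ≈ 0.00°.

≈ 0°N, 0°E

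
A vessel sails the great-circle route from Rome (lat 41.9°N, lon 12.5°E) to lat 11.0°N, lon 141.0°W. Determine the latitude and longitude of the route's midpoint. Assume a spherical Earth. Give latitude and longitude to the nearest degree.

≈ lat 62°N, lon 95°W

Convert each endpoint to a unit vector on the sphere (x = cos φ cos λ, y = cos φ sin λ, z = sin φ).
The central angle between the endpoints is δ = arccos(p₁·p₂) ≈ 2.125 rad (121.8°).
Interpolate at f = 1/2 with slerp weights a = sin((1−f)δ)/sin δ ≈ 1.028, b = sin(fδ)/sin δ ≈ 1.028.
p = a·p₁ + b·p₂ ≈ (-0.037, -0.469, 0.882); φ = arcsin(p_z) ≈ 61.92°, λ = atan2(p_y, p_x) ≈ -94.53°.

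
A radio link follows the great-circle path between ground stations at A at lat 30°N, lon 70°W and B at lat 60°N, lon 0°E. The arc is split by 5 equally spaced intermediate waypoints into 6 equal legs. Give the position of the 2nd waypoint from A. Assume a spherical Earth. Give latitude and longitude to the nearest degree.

Write both endpoints as unit vectors p₁, p₂ with components (cos φ cos λ, cos φ sin λ, sin φ).
The central angle between the endpoints is δ = arccos(p₁·p₂) ≈ 0.951 rad (54.5°).
Interpolate at f = 2/6 with slerp weights a = sin((1−f)δ)/sin δ ≈ 0.728, b = sin(fδ)/sin δ ≈ 0.383.
p = a·p₁ + b·p₂ ≈ (0.407, -0.592, 0.695); φ = arcsin(p_z) ≈ 44.06°, λ = atan2(p_y, p_x) ≈ -55.50°.

≈ lat 44°N, lon 56°W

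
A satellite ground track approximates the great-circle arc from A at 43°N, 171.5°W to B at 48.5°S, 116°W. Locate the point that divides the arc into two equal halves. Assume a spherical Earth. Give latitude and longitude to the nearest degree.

≈ 3°S, 145°W

Convert each endpoint to a unit vector on the sphere (x = cos φ cos λ, y = cos φ sin λ, z = sin φ).
The central angle between the endpoints is δ = arccos(p₁·p₂) ≈ 1.809 rad (103.7°).
Interpolate at f = 1/2 with slerp weights a = sin((1−f)δ)/sin δ ≈ 0.809, b = sin(fδ)/sin δ ≈ 0.809.
p = a·p₁ + b·p₂ ≈ (-0.820, -0.569, -0.054); φ = arcsin(p_z) ≈ -3.11°, λ = atan2(p_y, p_x) ≈ -145.24°.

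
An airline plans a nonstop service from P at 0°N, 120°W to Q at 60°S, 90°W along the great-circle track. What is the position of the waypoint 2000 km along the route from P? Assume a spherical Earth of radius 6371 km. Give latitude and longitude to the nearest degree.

Write both endpoints as unit vectors p₁, p₂ with components (cos φ cos λ, cos φ sin λ, sin φ).
The central angle between the endpoints is δ = arccos(p₁·p₂) ≈ 1.123 rad (64.3°). The total great-circle distance is δ·R ≈ 1.123 × 6371 ≈ 7154 km, so the target fraction is f = 2000/7154 ≈ 0.280.
Interpolate at f ≈ 0.280 with slerp weights a = sin((1−f)δ)/sin δ ≈ 0.803, b = sin(fδ)/sin δ ≈ 0.343.
p = a·p₁ + b·p₂ ≈ (-0.401, -0.867, -0.297); φ = arcsin(p_z) ≈ -17.26°, λ = atan2(p_y, p_x) ≈ -114.85°.

≈ 17°S, 115°W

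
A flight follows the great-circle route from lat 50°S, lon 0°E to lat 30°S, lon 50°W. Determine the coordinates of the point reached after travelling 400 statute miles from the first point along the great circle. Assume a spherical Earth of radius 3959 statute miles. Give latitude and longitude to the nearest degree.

≈ lat 49°S, lon 9°W

Write both endpoints as unit vectors p₁, p₂ with components (cos φ cos λ, cos φ sin λ, sin φ).
The central angle between the endpoints is δ = arccos(p₁·p₂) ≈ 0.736 rad (42.2°). The total great-circle distance is δ·R ≈ 0.736 × 3959 ≈ 2916 mi, so the target fraction is f = 400/2916 ≈ 0.137.
Interpolate at f ≈ 0.137 with slerp weights a = sin((1−f)δ)/sin δ ≈ 0.884, b = sin(fδ)/sin δ ≈ 0.150.
p = a·p₁ + b·p₂ ≈ (0.652, -0.100, -0.752); φ = arcsin(p_z) ≈ -48.76°, λ = atan2(p_y, p_x) ≈ -8.69°.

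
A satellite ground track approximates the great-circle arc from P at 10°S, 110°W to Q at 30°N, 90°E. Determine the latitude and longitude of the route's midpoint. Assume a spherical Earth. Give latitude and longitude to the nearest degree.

≈ 44°N, 170°W

The haversine formula gives a central angle δ ≈ 2.664 rad (152.7°) between the endpoints.
Interpolate at f = 1/2 with slerp weights a = sin((1−f)δ)/sin δ ≈ 2.115, b = sin(fδ)/sin δ ≈ 2.115.
p = a·p₁ + b·p₂ ≈ (-0.712, -0.126, 0.690); φ = arcsin(p_z) ≈ 43.66°, λ = atan2(p_y, p_x) ≈ -170.00°.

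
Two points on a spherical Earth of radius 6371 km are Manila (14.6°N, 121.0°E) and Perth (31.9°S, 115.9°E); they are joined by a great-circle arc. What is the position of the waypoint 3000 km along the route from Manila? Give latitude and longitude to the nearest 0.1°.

From cos δ = sin φ₁ sin φ₂ + cos φ₁ cos φ₂ cos Δλ, the central angle is δ ≈ 0.816 rad (46.8°). The total great-circle distance is δ·R ≈ 0.816 × 6371 ≈ 5199 km, so the target fraction is f = 3000/5199 ≈ 0.577.
Interpolate at f ≈ 0.577 with slerp weights a = sin((1−f)δ)/sin δ ≈ 0.464, b = sin(fδ)/sin δ ≈ 0.623.
p = a·p₁ + b·p₂ ≈ (-0.462, 0.861, -0.212); φ = arcsin(p_z) ≈ -12.24°, λ = atan2(p_y, p_x) ≈ 118.24°.

≈ 12.2°S, 118.2°E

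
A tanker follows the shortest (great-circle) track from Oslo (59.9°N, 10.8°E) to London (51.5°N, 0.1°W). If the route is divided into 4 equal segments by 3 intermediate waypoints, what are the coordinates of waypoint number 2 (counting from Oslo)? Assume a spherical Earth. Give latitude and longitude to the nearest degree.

≈ (56°N, 5°E)

Convert each endpoint to a unit vector on the sphere (x = cos φ cos λ, y = cos φ sin λ, z = sin φ).
The central angle between the endpoints is δ = arccos(p₁·p₂) ≈ 0.181 rad (10.4°).
Interpolate at f = 2/4 with slerp weights a = sin((1−f)δ)/sin δ ≈ 0.502, b = sin(fδ)/sin δ ≈ 0.502.
p = a·p₁ + b·p₂ ≈ (0.560, 0.047, 0.827); φ = arcsin(p_z) ≈ 55.82°, λ = atan2(p_y, p_x) ≈ 4.76°.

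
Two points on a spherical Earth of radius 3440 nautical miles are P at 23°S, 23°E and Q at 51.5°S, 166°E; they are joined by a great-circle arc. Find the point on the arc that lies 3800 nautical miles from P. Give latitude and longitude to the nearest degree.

≈ 69°S, 98°E

Convert each endpoint to a unit vector on the sphere (x = cos φ cos λ, y = cos φ sin λ, z = sin φ).
The central angle between the endpoints is δ = arccos(p₁·p₂) ≈ 1.723 rad (98.7°). The total great-circle distance is δ·R ≈ 1.723 × 3440 ≈ 5928 nmi, so the target fraction is f = 3800/5928 ≈ 0.641.
Interpolate at f ≈ 0.641 with slerp weights a = sin((1−f)δ)/sin δ ≈ 0.587, b = sin(fδ)/sin δ ≈ 0.904.
p = a·p₁ + b·p₂ ≈ (-0.049, 0.347, -0.937); φ = arcsin(p_z) ≈ -69.48°, λ = atan2(p_y, p_x) ≈ 98.00°.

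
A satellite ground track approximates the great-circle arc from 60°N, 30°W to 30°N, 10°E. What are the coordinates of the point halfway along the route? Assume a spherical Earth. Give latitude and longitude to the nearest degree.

From cos δ = sin φ₁ sin φ₂ + cos φ₁ cos φ₂ cos Δλ, the central angle is δ ≈ 0.700 rad (40.1°).
Interpolate at f = 1/2 with slerp weights a = sin((1−f)δ)/sin δ ≈ 0.532, b = sin(fδ)/sin δ ≈ 0.532.
p = a·p₁ + b·p₂ ≈ (0.684, -0.053, 0.727); φ = arcsin(p_z) ≈ 46.65°, λ = atan2(p_y, p_x) ≈ -4.43°.

≈ 47°N, 4°W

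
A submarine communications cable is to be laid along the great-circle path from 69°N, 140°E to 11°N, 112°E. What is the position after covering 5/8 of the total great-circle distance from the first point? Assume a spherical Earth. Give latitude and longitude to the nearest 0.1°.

From cos δ = sin φ₁ sin φ₂ + cos φ₁ cos φ₂ cos Δλ, the central angle is δ ≈ 1.060 rad (60.7°).
Interpolate at f = 5/8 with slerp weights a = sin((1−f)δ)/sin δ ≈ 0.444, b = sin(fδ)/sin δ ≈ 0.705.
p = a·p₁ + b·p₂ ≈ (-0.381, 0.744, 0.549); φ = arcsin(p_z) ≈ 33.29°, λ = atan2(p_y, p_x) ≈ 117.12°.

≈ 33.3°N, 117.1°E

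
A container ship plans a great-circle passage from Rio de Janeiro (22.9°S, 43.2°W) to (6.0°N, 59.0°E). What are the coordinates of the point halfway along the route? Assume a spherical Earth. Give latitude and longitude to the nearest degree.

≈ (13°S, 11°E)

Write both endpoints as unit vectors p₁, p₂ with components (cos φ cos λ, cos φ sin λ, sin φ).
The central angle between the endpoints is δ = arccos(p₁·p₂) ≈ 1.807 rad (103.5°).
Interpolate at f = 1/2 with slerp weights a = sin((1−f)δ)/sin δ ≈ 0.808, b = sin(fδ)/sin δ ≈ 0.808.
p = a·p₁ + b·p₂ ≈ (0.957, 0.179, -0.230); φ = arcsin(p_z) ≈ -13.30°, λ = atan2(p_y, p_x) ≈ 10.62°.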